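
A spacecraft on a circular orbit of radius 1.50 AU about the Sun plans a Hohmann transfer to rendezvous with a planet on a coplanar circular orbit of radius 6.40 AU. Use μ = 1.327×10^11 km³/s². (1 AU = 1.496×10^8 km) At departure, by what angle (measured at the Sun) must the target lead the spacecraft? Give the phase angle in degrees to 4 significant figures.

φ = 92.72°

In km: r₁ = 1.50 × 1.496×10^8 = 2.244×10^8 km; r₂ = 6.40 × 1.496×10^8 = 9.5744×10^8 km.
The Hohmann ellipse has a_t = (r₁ + r₂)/2 = 5.9092×10^8 km.
Transfer time t = π√(a_t³/μ) = 1.23882×10^8 s.
The target's mean motion on its circular orbit is ω₂ = √(μ/r₂³) = 1.22961×10^-8 rad/s.
Angle swept by the target during transfer: ω₂·t = 1.5233 rad = 87.28°.
The spacecraft traverses 180° on the transfer ellipse, so the target must lead by 180° − 87.28° = 92.72°.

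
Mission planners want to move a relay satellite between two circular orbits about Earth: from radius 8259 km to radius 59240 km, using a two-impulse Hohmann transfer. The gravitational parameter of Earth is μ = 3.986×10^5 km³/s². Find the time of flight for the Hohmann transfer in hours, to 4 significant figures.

t = 8.570 hours

The Hohmann ellipse has a_t = (r₁ + r₂)/2 = 33749.5 km.
By Kepler's third law the transfer-orbit period is T = 2π√(a_t³/μ), so t = T/2 = 30852 s.
Converting: 30852 s ÷ 3600 s/hour = 8.570 hours.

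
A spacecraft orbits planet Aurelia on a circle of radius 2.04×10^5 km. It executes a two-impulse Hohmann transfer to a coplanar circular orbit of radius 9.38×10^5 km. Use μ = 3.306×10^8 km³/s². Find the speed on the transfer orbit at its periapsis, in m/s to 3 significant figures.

v = 51600 m/s

The Hohmann ellipse has a_t = (r₁ + r₂)/2 = 5.710×10^5 km.
The periapsis of the transfer ellipse is at r = 2.040×10^5 km.
Vis-viva: v = √[μ(2/r − 1/a_t)] = √[3.306×10^8 × (2/2.040×10^5 − 1/5.710×10^5)] = 51.60 km/s.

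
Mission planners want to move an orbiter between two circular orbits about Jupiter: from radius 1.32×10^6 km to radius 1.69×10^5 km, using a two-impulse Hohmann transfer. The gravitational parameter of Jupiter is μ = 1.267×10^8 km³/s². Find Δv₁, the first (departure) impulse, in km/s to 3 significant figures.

Δv₁ = 5.13 km/s

Semi-major axis of the transfer orbit: a_t = (1.320×10^6 + 1.690×10^5)/2 = 7.445×10^5 km.
Circular speed at r = 1.320×10^6 km: v_c = √(μ/r) = 9.797 km/s.
Transfer-orbit speed at the same r (vis-viva, a = a_t): v_t = √[μ(2/r − 1/a_t)] = 4.668 km/s.
Δv₁ = |v_t − v_c| = |4.668 − 9.797| = 5.129 km/s.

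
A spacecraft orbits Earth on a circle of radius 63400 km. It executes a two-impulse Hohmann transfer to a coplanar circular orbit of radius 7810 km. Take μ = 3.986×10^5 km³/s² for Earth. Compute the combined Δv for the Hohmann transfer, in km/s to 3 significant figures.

Δv = 3.72 km/s

The Hohmann ellipse has a_t = (r₁ + r₂)/2 = 35605 km.
Circular speed at r₁: v₁ = √(μ/r₁) = √(3.986×10^5/63400) = 2.507 km/s.
On the transfer ellipse at r₁, vis-viva equation gives v_a = √[μ(2/r₁ − 1/a_t)] = 1.174 km/s.
First burn Δv₁ = |v_a − v₁| = 1.333 km/s.
Circular speed at r₂: v₂ = √(μ/r₂) = 7.144 km/s.
Transfer-orbit speed at r₂: v_p = √[μ(2/r₂ − 1/a_t)] = 9.533 km/s.
Second burn Δv₂ = |v₂ − v_p| = 2.389 km/s.
Total Δv = Δv₁ + Δv₂ = 3.722 km/s.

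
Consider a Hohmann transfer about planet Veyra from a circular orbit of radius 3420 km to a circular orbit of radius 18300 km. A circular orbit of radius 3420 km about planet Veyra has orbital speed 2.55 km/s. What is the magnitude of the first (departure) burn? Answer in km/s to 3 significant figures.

Δv₁ = 0.760 km/s

From the circular-orbit relation v² = μ/r at r = 3420 km: μ = v²r = (2.55)² × 3420 = 22238.5 km³/s².
Transfer-ellipse semi-major axis a_t = (r₁ + r₂)/2 = (3420 + 18300)/2 = 10860 km.
On the circular orbit at r = 3420 km, v_c = √(μ/r) = 2.5500 km/s.
Vis-viva on the transfer ellipse at r = 3420 km gives v_t = √[μ(2/r − 1/a_t)] = 3.3102 km/s.
Δv₁ = |v_t − v_c| = |3.3102 − 2.5500| = 0.7602 km/s.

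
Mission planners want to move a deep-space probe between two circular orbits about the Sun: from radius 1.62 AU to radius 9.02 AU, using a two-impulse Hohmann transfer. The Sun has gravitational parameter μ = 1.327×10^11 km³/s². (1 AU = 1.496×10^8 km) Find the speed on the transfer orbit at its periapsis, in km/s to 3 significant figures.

v = 30.5 km/s

In km: r₁ = 1.62 × 1.496×10^8 = 2.42352×10^8 km; r₂ = 9.02 × 1.496×10^8 = 1.349392×10^9 km.
The Hohmann ellipse has a_t = (r₁ + r₂)/2 = 7.95872×10^8 km.
The periapsis of the transfer ellipse is at r = 2.42352×10^8 km.
Vis-viva: v = √[μ(2/r − 1/a_t)] = √[1.327×10^11 × (2/2.42352×10^8 − 1/7.95872×10^8)] = 30.47 km/s.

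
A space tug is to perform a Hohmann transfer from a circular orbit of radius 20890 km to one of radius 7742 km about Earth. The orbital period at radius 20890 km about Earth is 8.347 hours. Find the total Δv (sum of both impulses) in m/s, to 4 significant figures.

Δv = 2648 m/s

From Kepler's third law T² = 4π²r³/μ at r = 20890 km, T = 8.347 hours = 8.347 × 3600 s = 30049.2 s: μ = 4π²r³/T² = 3.98574×10^5 km³/s².
Transfer-ellipse semi-major axis a_t = (r₁ + r₂)/2 = (20890 + 7742)/2 = 14316 km.
At r₁ the circular-orbit speed is v₁ = √(μ/r₁) = 4.368 km/s.
Transfer-orbit speed at r₁ (v² = μ(2/r − 1/a)): v_a = √[μ(2/r₁ − 1/a_t)] = 3.212 km/s.
First burn Δv₁ = |v_a − v₁| = 1.156 km/s.
Circular speed at r₂: v₂ = √(μ/r₂) = 7.175 km/s.
Transfer-orbit speed at r₂: v_p = √[μ(2/r₂ − 1/a_t)] = 8.667 km/s.
Second burn Δv₂ = |v₂ − v_p| = 1.492 km/s.
Δv = Δv₁ + Δv₂ = 1.156 + 1.492 = 2.648 km/s.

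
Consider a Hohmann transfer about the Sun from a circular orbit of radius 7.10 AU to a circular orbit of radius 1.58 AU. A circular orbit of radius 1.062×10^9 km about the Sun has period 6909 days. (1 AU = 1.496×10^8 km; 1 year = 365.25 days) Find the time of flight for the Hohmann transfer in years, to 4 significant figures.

From Kepler's third law T² = 4π²r³/μ at r = 1.062×10^9 km, T = 6909 days = 6909 × 86400 s = 5.969376×10^8 s: μ = 4π²r³/T² = 1.32701×10^11 km³/s².
In km: r₁ = 7.10 × 1.496×10^8 = 1.06216×10^9 km; r₂ = 1.58 × 1.496×10^8 = 2.36368×10^8 km.
The Hohmann ellipse has a_t = (r₁ + r₂)/2 = 6.49264×10^8 km.
By Kepler's third law the transfer-orbit period is T = 2π√(a_t³/μ), so t = T/2 = 1.4267×10^8 s.
Converting: 1.4267×10^8 s ÷ 3.15576×10^7 s/year (365.25 × 86400) = 4.521 years.

t = 4.521 years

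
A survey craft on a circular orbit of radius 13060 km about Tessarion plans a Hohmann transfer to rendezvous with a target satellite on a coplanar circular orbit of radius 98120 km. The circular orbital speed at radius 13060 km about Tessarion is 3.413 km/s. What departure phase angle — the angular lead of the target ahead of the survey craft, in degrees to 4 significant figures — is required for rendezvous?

From the circular-orbit relation v² = μ/r at r = 13060 km: μ = v²r = (3.413)² × 13060 = 1.52130×10^5 km³/s².
Semi-major axis of the transfer orbit: a_t = (13060 + 98120)/2 = 55590 km.
Transfer time t = π√(a_t³/μ) = 1.0557×10^5 s.
The target's mean motion on its circular orbit is ω₂ = √(μ/r₂³) = 1.2690×10^-5 rad/s.
Angle swept by the target during transfer: ω₂·t = 1.3397 rad = 76.76°.
The survey craft traverses 180° on the transfer ellipse, so the target must lead by 180° − 76.76° = 103.2°.

φ = 103.2°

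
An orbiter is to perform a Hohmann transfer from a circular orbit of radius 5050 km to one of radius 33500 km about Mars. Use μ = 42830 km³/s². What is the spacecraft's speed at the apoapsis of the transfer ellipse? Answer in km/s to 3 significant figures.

Transfer-ellipse semi-major axis a_t = (r₁ + r₂)/2 = (5050 + 33500)/2 = 19275 km.
At apoapsis, r = 33500 km.
Applying v² = μ(2/r − 1/a_t): v = 0.5788 km/s.

v = 0.579 km/s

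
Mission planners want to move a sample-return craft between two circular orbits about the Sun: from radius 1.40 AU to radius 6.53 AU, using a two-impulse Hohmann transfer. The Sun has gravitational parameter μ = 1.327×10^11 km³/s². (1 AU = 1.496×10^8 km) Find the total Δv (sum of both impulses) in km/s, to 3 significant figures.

In km: r₁ = 1.40 × 1.496×10^8 = 2.0944×10^8 km; r₂ = 6.53 × 1.496×10^8 = 9.76888×10^8 km.
Transfer-ellipse semi-major axis a_t = (r₁ + r₂)/2 = (2.0944×10^8 + 9.76888×10^8)/2 = 5.93164×10^8 km.
At r₁ the circular-orbit speed is v₁ = √(μ/r₁) = 25.171 km/s.
On the transfer ellipse at r₁, vis-viva gives v_p = √[μ(2/r₁ − 1/a_t)] = 32.303 km/s.
First burn Δv₁ = |v_p − v₁| = 7.132 km/s.
Circular speed at r₂: v₂ = √(μ/r₂) = 11.655 km/s.
Transfer-orbit speed at r₂: v_a = √[μ(2/r₂ − 1/a_t)] = 6.9256 km/s.
Second burn Δv₂ = |v₂ − v_a| = 4.729 km/s.
Δv = Δv₁ + Δv₂ = 7.132 + 4.729 = 11.86 km/s.

Δv = 11.9 km/s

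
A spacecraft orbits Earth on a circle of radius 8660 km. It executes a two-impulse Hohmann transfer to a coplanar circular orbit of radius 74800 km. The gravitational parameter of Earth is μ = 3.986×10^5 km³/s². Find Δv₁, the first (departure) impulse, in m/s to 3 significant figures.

Transfer-ellipse semi-major axis a_t = (r₁ + r₂)/2 = (8660 + 74800)/2 = 41730 km.
On the circular orbit at r = 8660 km, v_c = √(μ/r) = 6.784 km/s.
Vis-viva on the transfer ellipse at r = 8660 km gives v_t = √[μ(2/r − 1/a_t)] = 9.083 km/s.
Δv₁ = |v_t − v_c| = |9.083 − 6.784| = 2.299 km/s.

Δv₁ = 2300 m/s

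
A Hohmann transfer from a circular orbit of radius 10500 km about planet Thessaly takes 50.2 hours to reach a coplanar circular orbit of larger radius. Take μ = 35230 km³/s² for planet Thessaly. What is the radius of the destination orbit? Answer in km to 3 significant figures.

r₂ = 87200 km

Transfer time t = 50.2 hours = 1.8072×10^5 s, and t = π√(a_t³/μ).
So a_t = (μ t²/π²)^(1/3) = (35230 × (1.8072×10^5)² / π²)^(1/3) = 48851 km.
Since a_t = (r₁ + r₂)/2, r₂ = 2a_t − r₁ = 2×48851 − 10500 = 87202 km.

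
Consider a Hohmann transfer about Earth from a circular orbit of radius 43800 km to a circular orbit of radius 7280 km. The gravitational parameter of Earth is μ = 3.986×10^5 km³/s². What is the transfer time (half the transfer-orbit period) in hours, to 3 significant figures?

The Hohmann ellipse has a_t = (r₁ + r₂)/2 = 25540 km.
By Kepler's third law the transfer-orbit period is T = 2π√(a_t³/μ), so t = T/2 = 20310 s.
Converting: 20310 s ÷ 3600 s/hour = 5.64 hours.

t = 5.64 hours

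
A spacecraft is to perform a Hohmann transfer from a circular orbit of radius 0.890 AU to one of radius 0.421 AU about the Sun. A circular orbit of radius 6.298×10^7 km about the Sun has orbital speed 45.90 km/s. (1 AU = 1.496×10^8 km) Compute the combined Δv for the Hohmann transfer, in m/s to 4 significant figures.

From the circular-orbit relation v² = μ/r at r = 6.298×10^7 km: μ = v²r = (45.90)² × 6.298×10^7 = 1.32687×10^11 km³/s².
In km: r₁ = 0.890 × 1.496×10^8 = 1.33144×10^8 km; r₂ = 0.421 × 1.496×10^8 = 6.29816×10^7 km.
Semi-major axis of the transfer orbit: a_t = (1.33144×10^8 + 6.29816×10^7)/2 = 9.80628×10^7 km.
Circular speed at r₁: v₁ = √(μ/r₁) = √(1.32687×10^11/1.33144×10^8) = 31.568 km/s.
On the transfer ellipse at r₁, v² = μ(2/r − 1/a) gives v_a = √[μ(2/r₁ − 1/a_t)] = 25.299 km/s.
First burn Δv₁ = |v_a − v₁| = 6.269 km/s.
At r₂, v₂ = √(μ/r₂) = 45.899 km/s.
Transfer-orbit speed at r₂: v_p = √[μ(2/r₂ − 1/a_t)] = 53.483 km/s.
Second burn Δv₂ = |v₂ − v_p| = 7.584 km/s.
Δv = Δv₁ + Δv₂ = 6.269 + 7.584 = 13.85 km/s.

Δv = 13850 m/s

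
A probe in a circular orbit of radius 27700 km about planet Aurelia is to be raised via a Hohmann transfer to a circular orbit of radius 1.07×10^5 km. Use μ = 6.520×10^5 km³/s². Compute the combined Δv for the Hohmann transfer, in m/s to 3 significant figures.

Transfer-ellipse semi-major axis a_t = (r₁ + r₂)/2 = (27700 + 1.070×10^5)/2 = 67350 km.
Circular speed at r₁: v₁ = √(μ/r₁) = √(6.520×10^5/27700) = 4.85159 km/s.
Transfer-orbit speed at r₁ (v² = μ(2/r − 1/a)): v_p = √[μ(2/r₁ − 1/a_t)] = 6.11515 km/s.
First burn Δv₁ = |v_p − v₁| = 1.264 km/s.
At r₂, v₂ = √(μ/r₂) = 2.4685 km/s.
Transfer-orbit speed at r₂: v_a = √[μ(2/r₂ − 1/a_t)] = 1.5831 km/s.
Second burn Δv₂ = |v₂ − v_a| = 0.8854 km/s.
Total Δv = Δv₁ + Δv₂ = 2.149 km/s.

Δv = 2150 m/s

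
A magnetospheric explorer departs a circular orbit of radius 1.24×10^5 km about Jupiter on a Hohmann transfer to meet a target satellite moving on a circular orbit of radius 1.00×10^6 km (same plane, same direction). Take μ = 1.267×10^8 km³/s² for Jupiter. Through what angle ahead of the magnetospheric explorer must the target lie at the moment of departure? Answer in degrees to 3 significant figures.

Semi-major axis of the transfer orbit: a_t = (1.240×10^5 + 1.000×10^6)/2 = 5.620×10^5 km.
The half-period of the transfer ellipse is t = π√(a_t³/μ) = 1.1759×10^5 s.
Target angular speed ω₂ = √(μ/r₂³) = 1.1256×10^-5 rad/s.
Angle swept by the target during transfer: ω₂·t = 1.3236 rad = 75.84°.
Arrival is 180° from departure on the ellipse, so φ = 180° − 75.84° = 104°.

φ = 104°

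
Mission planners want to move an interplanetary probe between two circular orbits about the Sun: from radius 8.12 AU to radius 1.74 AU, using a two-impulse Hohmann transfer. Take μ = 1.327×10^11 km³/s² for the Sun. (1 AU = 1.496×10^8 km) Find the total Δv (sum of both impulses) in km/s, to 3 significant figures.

Δv = 10.6 km/s

In km: r₁ = 8.12 × 1.496×10^8 = 1.214752×10^9 km; r₂ = 1.74 × 1.496×10^8 = 2.60304×10^8 km.
Transfer-ellipse semi-major axis a_t = (r₁ + r₂)/2 = (1.214752×10^9 + 2.60304×10^8)/2 = 7.37528×10^8 km.
At r₁ the circular-orbit speed is v₁ = √(μ/r₁) = 10.452 km/s.
Transfer-orbit speed at r₁ (vis-viva equation): v_a = √[μ(2/r₁ − 1/a_t)] = 6.2093 km/s.
First burn Δv₁ = |v_a − v₁| = 4.243 km/s.
Circular speed at r₂: v₂ = √(μ/r₂) = 22.5785 km/s.
Transfer-orbit speed at r₂: v_p = √[μ(2/r₂ − 1/a_t)] = 28.9767 km/s.
Second burn Δv₂ = |v₂ − v_p| = 6.398 km/s.
Δv = Δv₁ + Δv₂ = 4.243 + 6.398 = 10.64 km/s.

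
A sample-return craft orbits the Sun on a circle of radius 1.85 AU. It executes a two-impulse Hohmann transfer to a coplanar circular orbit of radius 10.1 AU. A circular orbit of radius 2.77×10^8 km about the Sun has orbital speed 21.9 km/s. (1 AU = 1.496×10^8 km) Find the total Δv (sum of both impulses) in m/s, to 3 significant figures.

From the circular-orbit relation v² = μ/r at r = 2.77×10^8 km: μ = v²r = (21.9)² × 2.77×10^8 = 1.32852×10^11 km³/s².
In km: r₁ = 1.85 × 1.496×10^8 = 2.7676×10^8 km; r₂ = 10.1 × 1.496×10^8 = 1.51096×10^9 km.
The Hohmann ellipse has a_t = (r₁ + r₂)/2 = 8.9386×10^8 km.
Circular speed at r₁: v₁ = √(μ/r₁) = √(1.32852×10^11/2.7676×10^8) = 21.9095 km/s.
Transfer-orbit speed at r₁ (vis-viva equation): v_p = √[μ(2/r₁ − 1/a_t)] = 28.4855 km/s.
First burn Δv₁ = |v_p − v₁| = 6.5760 km/s.
Circular speed at r₂: v₂ = √(μ/r₂) = 9.37686 km/s.
Transfer-orbit speed at r₂: v_a = √[μ(2/r₂ − 1/a_t)] = 5.21764 km/s.
Second burn Δv₂ = |v₂ − v_a| = 4.1592 km/s.
Δv = Δv₁ + Δv₂ = 6.5760 + 4.1592 = 10.74 km/s.

Δv = 10700 m/s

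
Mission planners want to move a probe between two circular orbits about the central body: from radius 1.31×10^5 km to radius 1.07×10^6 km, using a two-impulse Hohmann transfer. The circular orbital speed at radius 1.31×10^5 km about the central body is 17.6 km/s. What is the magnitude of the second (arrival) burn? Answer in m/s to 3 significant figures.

From the circular-orbit relation v² = μ/r at r = 1.31×10^5 km: μ = v²r = (17.6)² × 1.31×10^5 = 4.05786×10^7 km³/s².
Semi-major axis of the transfer orbit: a_t = (1.310×10^5 + 1.070×10^6)/2 = 6.005×10^5 km.
On the circular orbit at r = 1.070×10^6 km, v_c = √(μ/r) = 6.158 km/s.
Transfer-orbit speed at the same r (vis-viva, a = a_t): v_t = √[μ(2/r − 1/a_t)] = 2.876 km/s.
Δv₂ = |v_t − v_c| = |2.876 − 6.158| = 3.282 km/s.

Δv₂ = 3280 m/s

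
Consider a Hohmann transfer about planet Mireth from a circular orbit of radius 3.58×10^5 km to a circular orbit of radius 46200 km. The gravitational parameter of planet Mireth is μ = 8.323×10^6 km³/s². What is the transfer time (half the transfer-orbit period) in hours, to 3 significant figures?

Semi-major axis of the transfer orbit: a_t = (3.580×10^5 + 46200)/2 = 2.021×10^5 km.
Half the transfer-orbit period gives t = π√(a_t³/μ) = 98940 s.
Converting: 98940 s ÷ 3600 s/hour = 27.5 hours.

t = 27.5 hours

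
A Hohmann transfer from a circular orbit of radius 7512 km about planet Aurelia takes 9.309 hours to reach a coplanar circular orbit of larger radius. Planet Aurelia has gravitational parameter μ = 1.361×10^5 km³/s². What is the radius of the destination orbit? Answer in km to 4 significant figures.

Transfer time t = 9.309 hours = 33512.4 s, and t = π√(a_t³/μ).
So a_t = (μ t²/π²)^(1/3) = (1.361×10^5 × (33512.4)² / π²)^(1/3) = 24926 km.
Since a_t = (r₁ + r₂)/2, r₂ = 2a_t − r₁ = 2×24926 − 7512 = 42340 km.

r₂ = 42340 km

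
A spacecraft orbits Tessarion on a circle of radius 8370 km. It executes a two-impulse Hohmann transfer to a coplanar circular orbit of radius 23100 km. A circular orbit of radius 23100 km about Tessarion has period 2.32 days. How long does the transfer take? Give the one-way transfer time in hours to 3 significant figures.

From Kepler's third law T² = 4π²r³/μ at r = 23100 km, T = 2.32 days = 2.32 × 86400 s = 2.00448×10^5 s: μ = 4π²r³/T² = 12111.3 km³/s².
Semi-major axis of the transfer orbit: a_t = (8370 + 23100)/2 = 15735 km.
By Kepler's third law the transfer-orbit period is T = 2π√(a_t³/μ), so t = T/2 = 56345 s.
Converting: 56345 s ÷ 3600 s/hour = 15.7 hours.

t = 15.7 hours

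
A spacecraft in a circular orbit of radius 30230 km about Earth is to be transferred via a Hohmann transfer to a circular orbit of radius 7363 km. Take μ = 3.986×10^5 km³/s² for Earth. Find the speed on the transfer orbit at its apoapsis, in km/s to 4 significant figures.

The Hohmann ellipse has a_t = (r₁ + r₂)/2 = 18796.5 km.
At apoapsis, r = 30230 km.
Vis-viva: v = √[μ(2/r − 1/a_t)] = √[3.986×10^5 × (2/30230 − 1/18796.5)] = 2.273 km/s.

v = 2.273 km/s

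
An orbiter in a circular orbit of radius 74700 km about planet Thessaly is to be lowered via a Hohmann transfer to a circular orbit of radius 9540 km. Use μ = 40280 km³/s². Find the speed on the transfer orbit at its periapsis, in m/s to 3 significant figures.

The Hohmann ellipse has a_t = (r₁ + r₂)/2 = 42120 km.
At periapsis, r = 9540 km.
Vis-viva: v = √[μ(2/r − 1/a_t)] = √[40280 × (2/9540 − 1/42120)] = 2.736 km/s.

v = 2740 m/s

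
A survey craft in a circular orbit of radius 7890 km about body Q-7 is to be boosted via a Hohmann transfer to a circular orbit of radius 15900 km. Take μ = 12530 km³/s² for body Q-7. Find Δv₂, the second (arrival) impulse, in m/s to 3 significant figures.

Transfer-ellipse semi-major axis a_t = (r₁ + r₂)/2 = (7890 + 15900)/2 = 11895 km.
On the circular orbit at r = 15900 km, v_c = √(μ/r) = 0.8877 km/s.
Vis-viva on the transfer ellipse at r = 15900 km gives v_t = √[μ(2/r − 1/a_t)] = 0.7230 km/s.
Δv₂ = |v_t − v_c| = |0.7230 − 0.8877| = 0.1647 km/s.

Δv₂ = 165 m/s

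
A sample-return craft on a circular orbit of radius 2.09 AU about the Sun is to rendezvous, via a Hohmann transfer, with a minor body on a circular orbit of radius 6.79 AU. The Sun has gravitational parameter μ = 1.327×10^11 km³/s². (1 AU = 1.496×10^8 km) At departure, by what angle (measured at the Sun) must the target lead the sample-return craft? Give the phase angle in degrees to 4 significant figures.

In km: r₁ = 2.09 × 1.496×10^8 = 3.12664×10^8 km; r₂ = 6.79 × 1.496×10^8 = 1.015784×10^9 km.
Transfer-ellipse semi-major axis a_t = (r₁ + r₂)/2 = (3.12664×10^8 + 1.015784×10^9)/2 = 6.64224×10^8 km.
The half-period of the transfer ellipse is t = π√(a_t³/μ) = 1.47634×10^8 s.
The target's mean motion on its circular orbit is ω₂ = √(μ/r₂³) = 1.12521×10^-8 rad/s.
Angle swept by the target during transfer: ω₂·t = 1.6612 rad = 95.18°.
The sample-return craft traverses 180° on the transfer ellipse, so the target must lead by 180° − 95.18° = 84.82°.

φ = 84.82°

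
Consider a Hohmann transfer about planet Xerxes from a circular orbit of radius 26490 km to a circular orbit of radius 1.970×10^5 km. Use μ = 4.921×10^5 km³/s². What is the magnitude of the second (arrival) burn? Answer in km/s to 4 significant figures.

Δv₂ = 0.8110 km/s

The Hohmann ellipse has a_t = (r₁ + r₂)/2 = 1.11745×10^5 km.
Circular speed at r = 1.970×10^5 km: v_c = √(μ/r) = 1.5805 km/s.
Transfer-orbit speed at the same r (vis-viva, a = a_t): v_t = √[μ(2/r − 1/a_t)] = 0.76952 km/s.
Δv₂ = |v_t − v_c| = |0.76952 − 1.5805| = 0.8110 km/s.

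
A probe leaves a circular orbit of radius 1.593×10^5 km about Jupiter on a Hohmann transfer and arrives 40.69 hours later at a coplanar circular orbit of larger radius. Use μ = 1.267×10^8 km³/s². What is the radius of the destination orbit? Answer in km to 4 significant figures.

Transfer time t = 40.69 hours = 1.46484×10^5 s, and t = π√(a_t³/μ).
So a_t = (μ t²/π²)^(1/3) = (1.267×10^8 × (1.46484×10^5)² / π²)^(1/3) = 6.5066×10^5 km.
Since a_t = (r₁ + r₂)/2, r₂ = 2a_t − r₁ = 2×6.5066×10^5 − 1.593×10^5 = 1.14202×10^6 km.

r₂ = 1.142×10^6 km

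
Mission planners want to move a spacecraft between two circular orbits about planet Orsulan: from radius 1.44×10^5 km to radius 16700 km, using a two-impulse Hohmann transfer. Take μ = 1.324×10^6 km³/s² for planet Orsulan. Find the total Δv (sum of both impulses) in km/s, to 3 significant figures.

Δv = 4.67 km/s

The Hohmann ellipse has a_t = (r₁ + r₂)/2 = 80350 km.
Circular speed at r₁: v₁ = √(μ/r₁) = √(1.324×10^6/1.440×10^5) = 3.032 km/s.
On the transfer ellipse at r₁, v² = μ(2/r − 1/a) gives v_a = √[μ(2/r₁ − 1/a_t)] = 1.382 km/s.
First burn Δv₁ = |v_a − v₁| = 1.650 km/s.
Circular speed at r₂: v₂ = √(μ/r₂) = 8.904 km/s.
Transfer-orbit speed at r₂: v_p = √[μ(2/r₂ − 1/a_t)] = 11.92 km/s.
Second burn Δv₂ = |v₂ − v_p| = 3.016 km/s.
Δv = Δv₁ + Δv₂ = 1.650 + 3.016 = 4.666 km/s.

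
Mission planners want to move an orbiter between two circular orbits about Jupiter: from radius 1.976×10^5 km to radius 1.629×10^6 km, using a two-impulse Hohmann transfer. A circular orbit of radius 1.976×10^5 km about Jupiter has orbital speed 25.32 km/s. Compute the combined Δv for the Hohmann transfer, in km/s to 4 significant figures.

From the circular-orbit relation v² = μ/r at r = 1.976×10^5 km: μ = v²r = (25.32)² × 1.976×10^5 = 1.26682×10^8 km³/s².
Transfer-ellipse semi-major axis a_t = (r₁ + r₂)/2 = (1.976×10^5 + 1.629×10^6)/2 = 9.133×10^5 km.
At r₁ the circular-orbit speed is v₁ = √(μ/r₁) = 25.320 km/s.
On the transfer ellipse at r₁, v² = μ(2/r − 1/a) gives v_p = √[μ(2/r₁ − 1/a_t)] = 33.816 km/s.
First burn Δv₁ = |v_p − v₁| = 8.496 km/s.
Circular speed at r₂: v₂ = √(μ/r₂) = 8.819 km/s.
Transfer-orbit speed at r₂: v_a = √[μ(2/r₂ − 1/a_t)] = 4.102 km/s.
Second burn Δv₂ = |v₂ − v_a| = 4.717 km/s.
Total Δv = Δv₁ + Δv₂ = 13.21 km/s.

Δv = 13.21 km/s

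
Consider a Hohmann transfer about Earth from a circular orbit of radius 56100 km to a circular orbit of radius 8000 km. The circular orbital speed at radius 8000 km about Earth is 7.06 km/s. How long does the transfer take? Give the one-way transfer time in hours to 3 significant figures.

t = 7.93 hours

From the circular-orbit relation v² = μ/r at r = 8000 km: μ = v²r = (7.06)² × 8000 = 3.98749×10^5 km³/s².
Semi-major axis of the transfer orbit: a_t = (56100 + 8000)/2 = 32050 km.
Transfer time t = π√(a_t³/μ) = π√((32050)³ / 3.98749×10^5) = 28550 s.
Converting: 28550 s ÷ 3600 s/hour = 7.93 hours.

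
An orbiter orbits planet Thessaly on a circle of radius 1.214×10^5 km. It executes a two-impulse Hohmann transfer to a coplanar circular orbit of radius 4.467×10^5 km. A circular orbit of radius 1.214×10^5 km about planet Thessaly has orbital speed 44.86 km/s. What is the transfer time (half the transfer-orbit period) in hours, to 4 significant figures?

From the circular-orbit relation v² = μ/r at r = 1.214×10^5 km: μ = v²r = (44.86)² × 1.214×10^5 = 2.44308×10^8 km³/s².
The Hohmann ellipse has a_t = (r₁ + r₂)/2 = 2.8405×10^5 km.
By Kepler's third law the transfer-orbit period is T = 2π√(a_t³/μ), so t = T/2 = 30428 s.
Converting: 30428 s ÷ 3600 s/hour = 8.452 hours.

t = 8.452 hours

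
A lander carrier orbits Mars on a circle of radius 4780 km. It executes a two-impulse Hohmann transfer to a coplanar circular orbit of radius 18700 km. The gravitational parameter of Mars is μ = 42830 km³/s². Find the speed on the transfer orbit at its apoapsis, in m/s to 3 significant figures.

The Hohmann ellipse has a_t = (r₁ + r₂)/2 = 11740 km.
At apoapsis, r = 18700 km.
Vis-viva: v = √[μ(2/r − 1/a_t)] = √[42830 × (2/18700 − 1/11740)] = 0.9657 km/s.

v = 966 m/s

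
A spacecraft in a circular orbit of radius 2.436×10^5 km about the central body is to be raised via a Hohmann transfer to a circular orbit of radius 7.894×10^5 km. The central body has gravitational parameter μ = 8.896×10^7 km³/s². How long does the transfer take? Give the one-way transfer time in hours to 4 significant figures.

t = 34.34 hours

Semi-major axis of the transfer orbit: a_t = (2.436×10^5 + 7.894×10^5)/2 = 5.165×10^5 km.
By Kepler's third law the transfer-orbit period is T = 2π√(a_t³/μ), so t = T/2 = 1.2364×10^5 s.
Converting: 1.2364×10^5 s ÷ 3600 s/hour = 34.34 hours.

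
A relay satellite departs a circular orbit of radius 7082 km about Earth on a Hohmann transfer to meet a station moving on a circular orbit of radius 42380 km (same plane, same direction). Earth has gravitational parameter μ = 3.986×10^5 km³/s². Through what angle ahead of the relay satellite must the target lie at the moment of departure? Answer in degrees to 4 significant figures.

φ = 99.76°

Transfer-ellipse semi-major axis a_t = (r₁ + r₂)/2 = (7082 + 42380)/2 = 24731 km.
The half-period of the transfer ellipse is t = π√(a_t³/μ) = 19353 s.
Target angular speed ω₂ = √(μ/r₂³) = 7.2365×10^-5 rad/s.
Angle swept by the target during transfer: ω₂·t = 1.4005 rad = 80.24°.
Arrival is 180° from departure on the ellipse, so φ = 180° − 80.24° = 99.76°.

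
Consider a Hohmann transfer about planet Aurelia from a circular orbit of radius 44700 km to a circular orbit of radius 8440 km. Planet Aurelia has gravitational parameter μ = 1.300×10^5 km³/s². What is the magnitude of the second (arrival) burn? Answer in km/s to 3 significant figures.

Δv₂ = 1.17 km/s

The Hohmann ellipse has a_t = (r₁ + r₂)/2 = 26570 km.
Circular speed at r = 8440 km: v_c = √(μ/r) = 3.9246 km/s.
Vis-viva on the transfer ellipse at r = 8440 km gives v_t = √[μ(2/r − 1/a_t)] = 5.0905 km/s.
Δv₂ = |v_t − v_c| = |5.0905 − 3.9246| = 1.166 km/s.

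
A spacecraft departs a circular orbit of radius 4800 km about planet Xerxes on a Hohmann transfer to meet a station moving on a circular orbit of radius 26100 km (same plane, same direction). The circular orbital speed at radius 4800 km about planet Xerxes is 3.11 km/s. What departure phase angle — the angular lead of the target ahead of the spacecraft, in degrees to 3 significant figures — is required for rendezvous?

φ = 98.0°

From the circular-orbit relation v² = μ/r at r = 4800 km: μ = v²r = (3.11)² × 4800 = 46426.1 km³/s².
Semi-major axis of the transfer orbit: a_t = (4800 + 26100)/2 = 15450 km.
The half-period of the transfer ellipse is t = π√(a_t³/μ) = 28000 s.
Target angular speed ω₂ = √(μ/r₂³) = 5.110×10^-5 rad/s.
Angle swept by the target during transfer: ω₂·t = 1.4308 rad = 81.98°.
Arrival is 180° from departure on the ellipse, so φ = 180° − 81.98° = 98.0°.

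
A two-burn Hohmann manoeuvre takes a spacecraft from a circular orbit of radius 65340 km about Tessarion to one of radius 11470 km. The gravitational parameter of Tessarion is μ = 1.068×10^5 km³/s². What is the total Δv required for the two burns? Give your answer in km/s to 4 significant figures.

The Hohmann ellipse has a_t = (r₁ + r₂)/2 = 38405 km.
Circular speed at r₁: v₁ = √(μ/r₁) = √(1.068×10^5/65340) = 1.27849 km/s.
Transfer-orbit speed at r₁ (vis-viva equation): v_a = √[μ(2/r₁ − 1/a_t)] = 0.698689 km/s.
First burn Δv₁ = |v_a − v₁| = 0.57980 km/s.
At r₂, v₂ = √(μ/r₂) = 3.05143 km/s.
Transfer-orbit speed at r₂: v_p = √[μ(2/r₂ − 1/a_t)] = 3.98015 km/s.
Second burn Δv₂ = |v₂ − v_p| = 0.92872 km/s.
Δv = Δv₁ + Δv₂ = 0.57980 + 0.92872 = 1.509 km/s.

Δv = 1.509 km/s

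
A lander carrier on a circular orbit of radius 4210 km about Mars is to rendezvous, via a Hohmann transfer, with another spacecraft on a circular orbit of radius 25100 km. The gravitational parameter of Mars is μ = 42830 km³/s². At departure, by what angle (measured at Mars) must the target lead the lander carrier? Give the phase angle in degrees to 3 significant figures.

φ = 99.7°

Semi-major axis of the transfer orbit: a_t = (4210 + 25100)/2 = 14655 km.
The half-period of the transfer ellipse is t = π√(a_t³/μ) = 26931.1 s.
The target's mean motion on its circular orbit is ω₂ = √(μ/r₂³) = 5.20431×10^-5 rad/s.
Angle swept by the target during transfer: ω₂·t = 1.40158 rad = 80.30°.
Arrival is 180° from departure on the ellipse, so φ = 180° − 80.30° = 99.7°.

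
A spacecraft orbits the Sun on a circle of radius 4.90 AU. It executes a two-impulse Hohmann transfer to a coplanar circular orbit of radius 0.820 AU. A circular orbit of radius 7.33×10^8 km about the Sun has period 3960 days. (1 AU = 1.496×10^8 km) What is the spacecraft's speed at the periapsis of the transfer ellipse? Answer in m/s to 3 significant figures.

From Kepler's third law T² = 4π²r³/μ at r = 7.33×10^8 km, T = 3960 days = 3960 × 86400 s = 3.42144×10^8 s: μ = 4π²r³/T² = 1.32817×10^11 km³/s².
In km: r₁ = 4.90 × 1.496×10^8 = 7.3304×10^8 km; r₂ = 0.820 × 1.496×10^8 = 1.22672×10^8 km.
Semi-major axis of the transfer orbit: a_t = (7.3304×10^8 + 1.22672×10^8)/2 = 4.27856×10^8 km.
The periapsis of the transfer ellipse is at r = 1.22672×10^8 km.
From the vis-viva equation, v = √[μ(2/r − 1/a_t)] = 43.07 km/s.

v = 43100 m/s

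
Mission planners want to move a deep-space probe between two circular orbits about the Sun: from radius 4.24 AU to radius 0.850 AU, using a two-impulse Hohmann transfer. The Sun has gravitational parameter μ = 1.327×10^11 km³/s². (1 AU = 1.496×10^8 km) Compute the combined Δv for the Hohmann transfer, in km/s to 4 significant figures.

Δv = 15.50 km/s

In km: r₁ = 4.24 × 1.496×10^8 = 6.34304×10^8 km; r₂ = 0.850 × 1.496×10^8 = 1.2716×10^8 km.
The Hohmann ellipse has a_t = (r₁ + r₂)/2 = 3.80732×10^8 km.
Circular speed at r₁: v₁ = √(μ/r₁) = √(1.327×10^11/6.34304×10^8) = 14.464 km/s.
On the transfer ellipse at r₁, v² = μ(2/r − 1/a) gives v_a = √[μ(2/r₁ − 1/a_t)] = 8.3590 km/s.
First burn Δv₁ = |v_a − v₁| = 6.105 km/s.
Circular speed at r₂: v₂ = √(μ/r₂) = 32.304 km/s.
Transfer-orbit speed at r₂: v_p = √[μ(2/r₂ − 1/a_t)] = 41.696 km/s.
Second burn Δv₂ = |v₂ − v_p| = 9.392 km/s.
Δv = Δv₁ + Δv₂ = 6.105 + 9.392 = 15.50 km/s.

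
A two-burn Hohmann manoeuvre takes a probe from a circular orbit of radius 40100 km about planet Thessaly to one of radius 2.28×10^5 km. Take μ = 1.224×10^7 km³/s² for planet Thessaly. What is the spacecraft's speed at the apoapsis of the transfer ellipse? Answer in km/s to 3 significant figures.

Semi-major axis of the transfer orbit: a_t = (40100 + 2.280×10^5)/2 = 1.3405×10^5 km.
At apoapsis, r = 2.280×10^5 km.
Applying v² = μ(2/r − 1/a_t): v = 4.007 km/s.

v = 4.01 km/s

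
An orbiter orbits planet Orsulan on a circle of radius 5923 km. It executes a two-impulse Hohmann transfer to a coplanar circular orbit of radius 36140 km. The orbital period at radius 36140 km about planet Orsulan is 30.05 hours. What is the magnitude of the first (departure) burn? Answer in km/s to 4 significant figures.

From Kepler's third law T² = 4π²r³/μ at r = 36140 km, T = 30.05 hours = 30.05 × 3600 s = 1.0818×10^5 s: μ = 4π²r³/T² = 1.59232×10^5 km³/s².
The Hohmann ellipse has a_t = (r₁ + r₂)/2 = 21031.5 km.
Circular speed at r = 5923 km: v_c = √(μ/r) = 5.185 km/s.
Vis-viva on the transfer ellipse at r = 5923 km gives v_t = √[μ(2/r − 1/a_t)] = 6.797 km/s.
Δv₁ = |v_t − v_c| = |6.797 − 5.185| = 1.612 km/s.

Δv₁ = 1.612 km/s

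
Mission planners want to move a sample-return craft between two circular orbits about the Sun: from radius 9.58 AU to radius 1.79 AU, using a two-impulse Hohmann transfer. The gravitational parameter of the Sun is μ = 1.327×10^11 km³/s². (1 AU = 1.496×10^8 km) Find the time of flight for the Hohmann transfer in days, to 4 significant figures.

In km: r₁ = 9.58 × 1.496×10^8 = 1.433168×10^9 km; r₂ = 1.79 × 1.496×10^8 = 2.67784×10^8 km.
Transfer-ellipse semi-major axis a_t = (r₁ + r₂)/2 = (1.433168×10^9 + 2.67784×10^8)/2 = 8.50476×10^8 km.
By Kepler's third law the transfer-orbit period is T = 2π√(a_t³/μ), so t = T/2 = 2.139×10^8 s.
Converting: 2.139×10^8 s ÷ 86400 s/day = 2476 days.

t = 2476 days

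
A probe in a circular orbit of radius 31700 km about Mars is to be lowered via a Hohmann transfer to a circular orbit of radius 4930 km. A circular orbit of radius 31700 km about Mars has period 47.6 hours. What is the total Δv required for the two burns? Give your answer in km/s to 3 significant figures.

Δv = 1.49 km/s

From Kepler's third law T² = 4π²r³/μ at r = 31700 km, T = 47.6 hours = 47.6 × 3600 s = 1.7136×10^5 s: μ = 4π²r³/T² = 42827.1 km³/s².
The Hohmann ellipse has a_t = (r₁ + r₂)/2 = 18315 km.
At r₁ the circular-orbit speed is v₁ = √(μ/r₁) = 1.162331 km/s.
Transfer-orbit speed at r₁ (vis-viva equation): v_a = √[μ(2/r₁ − 1/a_t)] = 0.6030449 km/s.
First burn Δv₁ = |v_a − v₁| = 0.559286 km/s.
Circular speed at r₂: v₂ = √(μ/r₂) = 2.947378 km/s.
Transfer-orbit speed at r₂: v_p = √[μ(2/r₂ − 1/a_t)] = 3.877591 km/s.
Second burn Δv₂ = |v₂ − v_p| = 0.930213 km/s.
Total Δv = Δv₁ + Δv₂ = 1.489 km/s.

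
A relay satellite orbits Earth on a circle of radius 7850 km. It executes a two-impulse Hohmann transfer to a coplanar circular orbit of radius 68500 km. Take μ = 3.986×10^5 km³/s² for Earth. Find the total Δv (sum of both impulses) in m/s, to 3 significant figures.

Δv = 3740 m/s

Semi-major axis of the transfer orbit: a_t = (7850 + 68500)/2 = 38175 km.
At r₁ the circular-orbit speed is v₁ = √(μ/r₁) = 7.1258 km/s.
Transfer-orbit speed at r₁ (vis-viva equation): v_p = √[μ(2/r₁ − 1/a_t)] = 9.5453 km/s.
First burn Δv₁ = |v_p − v₁| = 2.4195 km/s.
Circular speed at r₂: v₂ = √(μ/r₂) = 2.4123 km/s.
Transfer-orbit speed at r₂: v_a = √[μ(2/r₂ − 1/a_t)] = 1.0939 km/s.
Second burn Δv₂ = |v₂ − v_a| = 1.3184 km/s.
Total Δv = Δv₁ + Δv₂ = 3.738 km/s.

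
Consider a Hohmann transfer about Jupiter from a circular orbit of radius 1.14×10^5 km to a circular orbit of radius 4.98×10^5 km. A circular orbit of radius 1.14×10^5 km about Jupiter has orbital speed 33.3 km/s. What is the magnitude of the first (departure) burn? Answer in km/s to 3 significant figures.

Δv₁ = 9.18 km/s

From the circular-orbit relation v² = μ/r at r = 1.14×10^5 km: μ = v²r = (33.3)² × 1.14×10^5 = 1.26413×10^8 km³/s².
Transfer-ellipse semi-major axis a_t = (r₁ + r₂)/2 = (1.140×10^5 + 4.980×10^5)/2 = 3.060×10^5 km.
On the circular orbit at r = 1.140×10^5 km, v_c = √(μ/r) = 33.300 km/s.
Transfer-orbit speed at the same r (vis-viva, a = a_t): v_t = √[μ(2/r − 1/a_t)] = 42.481 km/s.
Δv₁ = |v_t − v_c| = |42.481 − 33.300| = 9.181 km/s.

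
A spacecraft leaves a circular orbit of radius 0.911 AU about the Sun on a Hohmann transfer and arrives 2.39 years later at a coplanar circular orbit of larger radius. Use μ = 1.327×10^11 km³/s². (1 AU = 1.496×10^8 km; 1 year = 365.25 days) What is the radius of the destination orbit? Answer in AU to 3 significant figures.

r₂ = 4.76 AU

In km: r₁ = 0.911 × 1.496×10^8 = 1.362856×10^8 km.
Transfer time t = 2.39 years × 365.25 × 86400 s = 7.5422664×10^7 s, and t = π√(a_t³/μ).
So a_t = (μ t²/π²)^(1/3) = (1.327×10^11 × (7.5422664×10^7)² / π²)^(1/3) = 4.2448×10^8 km.
Since a_t = (r₁ + r₂)/2, r₂ = 2a_t − r₁ = 2×4.2448×10^8 − 1.362856×10^8 = 7.126744×10^8 km.
In AU: r₂ = 7.126744×10^8 / 1.496×10^8 = 4.76 AU.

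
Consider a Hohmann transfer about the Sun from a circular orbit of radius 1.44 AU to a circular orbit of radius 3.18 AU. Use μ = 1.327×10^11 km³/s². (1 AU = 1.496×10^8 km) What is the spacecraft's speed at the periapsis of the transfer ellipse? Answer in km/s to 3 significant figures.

In km: r₁ = 1.44 × 1.496×10^8 = 2.15424×10^8 km; r₂ = 3.18 × 1.496×10^8 = 4.75728×10^8 km.
Transfer-ellipse semi-major axis a_t = (r₁ + r₂)/2 = (2.15424×10^8 + 4.75728×10^8)/2 = 3.45576×10^8 km.
The periapsis of the transfer ellipse is at r = 2.15424×10^8 km.
Vis-viva: v = √[μ(2/r − 1/a_t)] = √[1.327×10^11 × (2/2.15424×10^8 − 1/3.45576×10^8)] = 29.12 km/s.

v = 29.1 km/s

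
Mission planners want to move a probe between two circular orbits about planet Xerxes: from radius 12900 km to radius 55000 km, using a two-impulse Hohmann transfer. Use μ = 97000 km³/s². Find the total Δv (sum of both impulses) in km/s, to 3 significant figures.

Δv = 1.26 km/s

The Hohmann ellipse has a_t = (r₁ + r₂)/2 = 33950 km.
Circular speed at r₁: v₁ = √(μ/r₁) = √(97000/12900) = 2.74215 km/s.
Transfer-orbit speed at r₁ (vis-viva equation): v_p = √[μ(2/r₁ − 1/a_t)] = 3.49022 km/s.
First burn Δv₁ = |v_p − v₁| = 0.74807 km/s.
At r₂, v₂ = √(μ/r₂) = 1.328020 km/s.
Transfer-orbit speed at r₂: v_a = √[μ(2/r₂ − 1/a_t)] = 0.8186146 km/s.
Second burn Δv₂ = |v₂ − v_a| = 0.50941 km/s.
Total Δv = Δv₁ + Δv₂ = 1.257 km/s.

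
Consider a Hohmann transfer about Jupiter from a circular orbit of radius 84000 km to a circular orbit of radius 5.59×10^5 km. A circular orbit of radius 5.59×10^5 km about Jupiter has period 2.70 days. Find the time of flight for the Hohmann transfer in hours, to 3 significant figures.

t = 14.1 hours

From Kepler's third law T² = 4π²r³/μ at r = 5.59×10^5 km, T = 2.70 days = 2.70 × 86400 s = 2.3328×10^5 s: μ = 4π²r³/T² = 1.26719×10^8 km³/s².
The Hohmann ellipse has a_t = (r₁ + r₂)/2 = 3.215×10^5 km.
By Kepler's third law the transfer-orbit period is T = 2π√(a_t³/μ), so t = T/2 = 50870 s.
Converting: 50870 s ÷ 3600 s/hour = 14.1 hours.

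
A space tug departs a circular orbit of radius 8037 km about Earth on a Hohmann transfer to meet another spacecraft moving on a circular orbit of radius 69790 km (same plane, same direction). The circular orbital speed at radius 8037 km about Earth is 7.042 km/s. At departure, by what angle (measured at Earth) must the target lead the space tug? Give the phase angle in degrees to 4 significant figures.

φ = 105.1°

From the circular-orbit relation v² = μ/r at r = 8037 km: μ = v²r = (7.042)² × 8037 = 3.98553×10^5 km³/s².
Semi-major axis of the transfer orbit: a_t = (8037 + 69790)/2 = 38913.5 km.
Transfer time t = π√(a_t³/μ) = 38200 s.
The target's mean motion on its circular orbit is ω₂ = √(μ/r₂³) = 3.424×10^-5 rad/s.
Angle swept by the target during transfer: ω₂·t = 1.308 rad = 74.94°.
Arrival is 180° from departure on the ellipse, so φ = 180° − 74.94° = 105.1°.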